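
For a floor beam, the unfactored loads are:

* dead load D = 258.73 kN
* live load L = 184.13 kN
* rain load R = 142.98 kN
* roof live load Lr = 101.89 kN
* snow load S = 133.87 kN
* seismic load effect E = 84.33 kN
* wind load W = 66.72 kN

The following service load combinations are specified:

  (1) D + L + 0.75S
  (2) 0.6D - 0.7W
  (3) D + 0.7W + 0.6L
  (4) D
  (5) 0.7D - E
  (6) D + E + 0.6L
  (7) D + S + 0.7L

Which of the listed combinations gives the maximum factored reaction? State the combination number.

(1) 1.0(258.73) + 1.0(184.13) + 0.75(133.87) = 258.73 + 184.13 + 100.40 = 543.26
(2) 0.6(258.73) - 0.7(66.72) = 108.53
(3) 1.0(258.73) + 0.7(66.72) + 0.6(184.13) = 258.73 + 46.70 + 110.48 = 415.91
(4) 1.0(258.73) = 258.73
(5) 0.7(258.73) - 1.0(84.33) = 181.11 - 84.33 = 96.78
(6) 1.0(258.73) + 1.0(84.33) + 0.6(184.13) = 258.73 + 84.33 + 110.48 = 453.54
(7) 1.0(258.73) + 1.0(133.87) + 0.7(184.13) = 258.73 + 133.87 + 128.89 = 521.49
The largest value is 543.26 kN from combination 1.

Combination 1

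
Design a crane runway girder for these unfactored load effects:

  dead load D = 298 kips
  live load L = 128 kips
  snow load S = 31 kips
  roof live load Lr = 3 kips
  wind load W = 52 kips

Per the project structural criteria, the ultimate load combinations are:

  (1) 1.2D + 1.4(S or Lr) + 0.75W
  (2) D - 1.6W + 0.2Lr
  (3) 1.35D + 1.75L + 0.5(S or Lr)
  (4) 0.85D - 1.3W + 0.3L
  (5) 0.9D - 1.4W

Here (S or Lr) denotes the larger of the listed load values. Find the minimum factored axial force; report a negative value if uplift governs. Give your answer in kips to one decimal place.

195.4 kips

(S or Lr) → S = 31 kips.
(1) 1.2(298) + 1.4(31) + 0.75(52) = 440.0
(2) 1.0(298) - 1.6(52) + 0.2(3) = 215.4
(3) 1.35(298) + 1.75(128) + 0.5(31) = 641.8
(4) 0.85(298) - 1.3(52) + 0.3(128) = 224.1
(5) 0.9(298) - 1.4(52) = 195.4
Combination 5 gives the minimum: 195.4 kips.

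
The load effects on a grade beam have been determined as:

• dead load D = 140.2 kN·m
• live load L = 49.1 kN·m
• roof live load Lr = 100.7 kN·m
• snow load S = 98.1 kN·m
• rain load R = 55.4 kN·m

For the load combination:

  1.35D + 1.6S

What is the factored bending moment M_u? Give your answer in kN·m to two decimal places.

346.23 kN·m

1.35(140.2) + 1.6(98.1) = 189.27 + 156.96 = 346.23
M_u = 346.23 kN·m.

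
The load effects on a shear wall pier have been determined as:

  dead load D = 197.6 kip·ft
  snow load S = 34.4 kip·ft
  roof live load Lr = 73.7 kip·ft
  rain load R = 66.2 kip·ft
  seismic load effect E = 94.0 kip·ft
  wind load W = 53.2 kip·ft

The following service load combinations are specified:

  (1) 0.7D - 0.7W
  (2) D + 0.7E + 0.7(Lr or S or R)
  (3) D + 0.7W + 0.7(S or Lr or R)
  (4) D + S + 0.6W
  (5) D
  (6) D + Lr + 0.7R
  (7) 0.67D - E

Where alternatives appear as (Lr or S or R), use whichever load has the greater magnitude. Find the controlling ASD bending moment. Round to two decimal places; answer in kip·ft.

(Lr or S or R) → Lr = 73.7 kip·ft; (S or Lr or R) → Lr = 73.7 kip·ft.
(1) 0.7(197.6) - 0.7(53.2) = 138.32 - 37.24 = 101.08
(2) 1.0(197.6) + 0.7(94.0) + 0.7(73.7) = 197.60 + 65.80 + 51.59 = 314.99
(3) 1.0(197.6) + 0.7(53.2) + 0.7(73.7) = 197.60 + 37.24 + 51.59 = 286.43
(4) 1.0(197.6) + 1.0(34.4) + 0.6(53.2) = 197.60 + 34.40 + 31.92 = 263.92
(5) 1.0(197.6) = 197.60
(6) 1.0(197.6) + 1.0(73.7) + 0.7(66.2) = 197.60 + 73.70 + 46.34 = 317.64
(7) 0.67(197.6) - 1.0(94.0) = 132.39 - 94.00 = 38.39
Combination 6 governs: M = 317.64 kip·ft.

317.64 kip·ft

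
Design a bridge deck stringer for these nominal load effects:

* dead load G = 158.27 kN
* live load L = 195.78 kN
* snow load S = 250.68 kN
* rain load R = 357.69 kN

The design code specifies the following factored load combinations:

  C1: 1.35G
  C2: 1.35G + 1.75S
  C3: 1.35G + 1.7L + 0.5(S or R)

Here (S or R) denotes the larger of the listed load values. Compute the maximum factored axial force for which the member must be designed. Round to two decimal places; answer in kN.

(S or R) → R = 357.69 kN.
C1: 1.35(158.27) = 213.66
C2: 1.35(158.27) + 1.75(250.68) = 652.35
C3: 1.35(158.27) + 1.7(195.78) + 0.5(357.69) = 725.34
Maximum is from combination 3.

725.34 kN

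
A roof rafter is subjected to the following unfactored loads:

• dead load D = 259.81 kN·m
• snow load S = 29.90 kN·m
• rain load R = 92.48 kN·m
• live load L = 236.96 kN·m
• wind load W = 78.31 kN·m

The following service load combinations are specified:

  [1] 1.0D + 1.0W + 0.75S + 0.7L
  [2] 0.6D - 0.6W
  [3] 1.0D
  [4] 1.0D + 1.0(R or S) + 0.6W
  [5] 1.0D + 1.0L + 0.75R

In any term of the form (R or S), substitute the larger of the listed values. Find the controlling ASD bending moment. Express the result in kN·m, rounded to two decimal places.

(R or S) → R = 92.48 kN·m.
[1] 1.0(259.81) + 1.0(78.31) + 0.75(29.90) + 0.7(236.96) = 259.81 + 78.31 + 22.43 + 165.87 = 526.42
[2] 0.6(259.81) - 0.6(78.31) = 155.89 - 46.99 = 108.90
[3] 1.0(259.81) = 259.81
[4] 1.0(259.81) + 1.0(92.48) + 0.6(78.31) = 259.81 + 92.48 + 46.99 = 399.28
[5] 1.0(259.81) + 1.0(236.96) + 0.75(92.48) = 259.81 + 236.96 + 69.36 = 566.13
The controlling combination is 5, giving 566.13 kN·m.

566.13 kN·m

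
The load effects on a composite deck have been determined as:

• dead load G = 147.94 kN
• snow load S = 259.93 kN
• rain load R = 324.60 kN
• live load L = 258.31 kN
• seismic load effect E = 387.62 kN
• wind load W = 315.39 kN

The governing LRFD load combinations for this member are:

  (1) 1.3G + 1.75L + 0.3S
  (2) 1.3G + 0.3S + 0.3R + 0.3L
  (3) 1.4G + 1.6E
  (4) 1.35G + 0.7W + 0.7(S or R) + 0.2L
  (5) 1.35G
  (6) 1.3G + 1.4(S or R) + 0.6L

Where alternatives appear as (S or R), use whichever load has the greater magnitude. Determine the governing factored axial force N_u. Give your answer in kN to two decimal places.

827.31 kN

(S or R) → R = 324.60 kN.
(1) 1.3(147.94) + 1.75(258.31) + 0.3(259.93) = 192.32 + 452.04 + 77.98 = 722.34
(2) 1.3(147.94) + 0.3(259.93) + 0.3(324.60) + 0.3(258.31) = 192.32 + 77.98 + 97.38 + 77.49 = 445.17
(3) 1.4(147.94) + 1.6(387.62) = 207.12 + 620.19 = 827.31
(4) 1.35(147.94) + 0.7(315.39) + 0.7(324.60) + 0.2(258.31) = 199.72 + 220.77 + 227.22 + 51.66 = 699.37
(5) 1.35(147.94) = 199.72
(6) 1.3(147.94) + 1.4(324.60) + 0.6(258.31) = 192.32 + 454.44 + 154.99 = 801.75
Maximum is from combination 3.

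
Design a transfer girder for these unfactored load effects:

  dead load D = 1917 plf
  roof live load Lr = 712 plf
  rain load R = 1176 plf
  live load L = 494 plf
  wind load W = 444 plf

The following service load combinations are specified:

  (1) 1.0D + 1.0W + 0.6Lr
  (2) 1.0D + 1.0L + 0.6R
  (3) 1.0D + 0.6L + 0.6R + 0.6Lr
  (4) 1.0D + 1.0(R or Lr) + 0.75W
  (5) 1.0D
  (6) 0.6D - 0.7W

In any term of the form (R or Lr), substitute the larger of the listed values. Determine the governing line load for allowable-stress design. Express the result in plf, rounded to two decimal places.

(R or Lr) → R = 1176 plf.
(1) 1.0(1917) + 1.0(444) + 0.6(712) = 1917.00 + 444.00 + 427.20 = 2788.20
(2) 1.0(1917) + 1.0(494) + 0.6(1176) = 1917.00 + 494.00 + 705.60 = 3116.60
(3) 1.0(1917) + 0.6(494) + 0.6(1176) + 0.6(712) = 1917.00 + 296.40 + 705.60 + 427.20 = 3346.20
(4) 1.0(1917) + 1.0(1176) + 0.75(444) = 1917.00 + 1176.00 + 333.00 = 3426.00
(5) 1.0(1917) = 1917.00
(6) 0.6(1917) - 0.7(444) = 1150.20 - 310.80 = 839.40
Maximum is from combination 4.

3426.00 plf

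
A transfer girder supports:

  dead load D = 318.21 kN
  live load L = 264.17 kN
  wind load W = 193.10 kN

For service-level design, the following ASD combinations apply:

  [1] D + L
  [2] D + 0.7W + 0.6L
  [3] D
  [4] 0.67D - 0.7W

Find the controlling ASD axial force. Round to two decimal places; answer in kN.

[1] 1.0(318.21) + 1.0(264.17) = 318.21 + 264.17 = 582.38
[2] 1.0(318.21) + 0.7(193.10) + 0.6(264.17) = 318.21 + 135.17 + 158.50 = 611.88
[3] 1.0(318.21) = 318.21
[4] 0.67(318.21) - 0.7(193.10) = 213.20 - 135.17 = 78.03
Maximum is from combination 2.

611.88 kN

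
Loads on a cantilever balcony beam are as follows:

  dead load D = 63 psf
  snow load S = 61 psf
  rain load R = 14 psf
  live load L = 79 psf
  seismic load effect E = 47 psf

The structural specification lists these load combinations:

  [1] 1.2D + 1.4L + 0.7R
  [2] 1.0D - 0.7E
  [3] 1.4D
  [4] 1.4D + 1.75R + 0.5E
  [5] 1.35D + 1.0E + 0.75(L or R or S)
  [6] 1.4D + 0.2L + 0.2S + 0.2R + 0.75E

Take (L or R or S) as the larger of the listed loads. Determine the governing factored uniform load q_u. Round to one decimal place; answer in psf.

196.0 psf

(L or R or S) → L = 79 psf.
[1] 1.2(63) + 1.4(79) + 0.7(14) = 75.6 + 110.6 + 9.8 = 196.0
[2] 1.0(63) - 0.7(47) = 63.0 - 32.9 = 30.1
[3] 1.4(63) = 88.2
[4] 1.4(63) + 1.75(14) + 0.5(47) = 88.2 + 24.5 + 23.5 = 136.2
[5] 1.35(63) + 1.0(47) + 0.75(79) = 191.3
[6] 1.4(63) + 0.2(79) + 0.2(61) + 0.2(14) + 0.75(47) = 88.2 + 15.8 + 12.2 + 2.8 + 35.3 = 154.3
The controlling combination is 1, giving 196.0 psf.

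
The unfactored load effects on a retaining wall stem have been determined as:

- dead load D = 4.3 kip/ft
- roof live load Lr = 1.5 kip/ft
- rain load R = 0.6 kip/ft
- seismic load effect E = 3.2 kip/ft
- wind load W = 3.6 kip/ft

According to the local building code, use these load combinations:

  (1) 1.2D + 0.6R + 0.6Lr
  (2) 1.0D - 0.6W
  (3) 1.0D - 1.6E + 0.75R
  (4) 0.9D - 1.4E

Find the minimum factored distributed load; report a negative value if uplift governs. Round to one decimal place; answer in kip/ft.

(1) 1.2(4.3) + 0.6(0.6) + 0.6(1.5) = 6.4
(2) 1.0(4.3) - 0.6(3.6) = 2.1
(3) 1.0(4.3) - 1.6(3.2) + 0.75(0.6) = -0.4
(4) 0.9(4.3) - 1.4(3.2) = -0.6
Combination 4 gives the minimum: -0.6 kip/ft.

-0.6 kip/ft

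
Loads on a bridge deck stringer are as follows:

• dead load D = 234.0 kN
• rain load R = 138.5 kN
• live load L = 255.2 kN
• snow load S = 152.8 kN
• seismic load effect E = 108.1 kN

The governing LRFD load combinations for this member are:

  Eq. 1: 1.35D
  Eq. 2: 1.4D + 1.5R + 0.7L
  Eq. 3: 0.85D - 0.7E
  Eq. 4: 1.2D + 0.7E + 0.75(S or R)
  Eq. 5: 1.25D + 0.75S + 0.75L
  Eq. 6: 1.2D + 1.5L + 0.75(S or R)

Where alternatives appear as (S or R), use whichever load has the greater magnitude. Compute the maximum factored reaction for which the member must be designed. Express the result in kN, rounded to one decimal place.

(S or R) → S = 152.8 kN.
Eq. 1: 1.35(234.0) = 315.9
Eq. 2: 1.4(234.0) + 1.5(138.5) + 0.7(255.2) = 714.0
Eq. 3: 0.85(234.0) - 0.7(108.1) = 123.2
Eq. 4: 1.2(234.0) + 0.7(108.1) + 0.75(152.8) = 471.1
Eq. 5: 1.25(234.0) + 0.75(152.8) + 0.75(255.2) = 598.5
Eq. 6: 1.2(234.0) + 1.5(255.2) + 0.75(152.8) = 778.2
Maximum is from combination 6.

778.2 kN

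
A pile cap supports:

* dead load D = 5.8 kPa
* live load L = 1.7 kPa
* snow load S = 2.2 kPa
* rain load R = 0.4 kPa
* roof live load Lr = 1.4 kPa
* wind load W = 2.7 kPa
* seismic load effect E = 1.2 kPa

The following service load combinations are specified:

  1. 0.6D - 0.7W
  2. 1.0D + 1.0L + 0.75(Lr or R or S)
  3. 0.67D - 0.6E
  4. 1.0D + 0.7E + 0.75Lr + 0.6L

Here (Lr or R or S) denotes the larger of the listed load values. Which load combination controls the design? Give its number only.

Combination 2

(Lr or R or S) → S = 2.2 kPa.
1. 0.6(5.8) - 0.7(2.7) = 3.5 - 1.9 = 1.6
2. 1.0(5.8) + 1.0(1.7) + 0.75(2.2) = 5.8 + 1.7 + 1.7 = 9.2
3. 0.67(5.8) - 0.6(1.2) = 3.9 - 0.7 = 3.2
4. 1.0(5.8) + 0.7(1.2) + 0.75(1.4) + 0.6(1.7) = 5.8 + 0.8 + 1.1 + 1.0 = 8.7
The largest value is 9.2 kPa from combination 2.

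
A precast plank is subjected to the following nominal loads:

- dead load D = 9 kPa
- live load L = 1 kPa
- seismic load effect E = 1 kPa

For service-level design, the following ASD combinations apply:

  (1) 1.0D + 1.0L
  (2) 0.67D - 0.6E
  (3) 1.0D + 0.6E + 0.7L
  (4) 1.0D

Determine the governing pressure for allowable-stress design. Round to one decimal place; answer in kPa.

10.3 kPa

(1) 1.0(9) + 1.0(1) = 10.0
(2) 0.67(9) - 0.6(1) = 5.4
(3) 1.0(9) + 0.6(1) + 0.7(1) = 10.3
(4) 1.0(9) = 9.0
Maximum is from combination 3.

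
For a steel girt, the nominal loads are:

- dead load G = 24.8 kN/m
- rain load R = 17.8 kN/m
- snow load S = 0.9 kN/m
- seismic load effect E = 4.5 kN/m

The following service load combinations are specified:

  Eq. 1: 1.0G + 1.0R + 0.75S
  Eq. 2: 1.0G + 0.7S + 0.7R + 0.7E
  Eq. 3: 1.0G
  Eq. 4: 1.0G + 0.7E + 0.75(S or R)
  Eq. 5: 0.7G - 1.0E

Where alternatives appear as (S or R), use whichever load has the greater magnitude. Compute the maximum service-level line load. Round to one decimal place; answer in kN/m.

43.3 kN/m

(S or R) → R = 17.8 kN/m.
Eq. 1: 1.0(24.8) + 1.0(17.8) + 0.75(0.9) = 43.3
Eq. 2: 1.0(24.8) + 0.7(0.9) + 0.7(17.8) + 0.7(4.5) = 41.0
Eq. 3: 1.0(24.8) = 24.8
Eq. 4: 1.0(24.8) + 0.7(4.5) + 0.75(17.8) = 41.3
Eq. 5: 0.7(24.8) - 1.0(4.5) = 12.9
Combination 1 governs: w = 43.3 kN/m.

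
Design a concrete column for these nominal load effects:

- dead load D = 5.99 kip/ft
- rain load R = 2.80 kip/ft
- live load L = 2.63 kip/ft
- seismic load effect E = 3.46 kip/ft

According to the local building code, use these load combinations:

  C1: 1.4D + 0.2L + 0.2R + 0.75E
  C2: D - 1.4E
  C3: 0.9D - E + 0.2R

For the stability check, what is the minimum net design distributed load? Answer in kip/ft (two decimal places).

1.15 kip/ft

C1: 1.4(5.99) + 0.2(2.63) + 0.2(2.80) + 0.75(3.46) = 12.07
C2: 1.0(5.99) - 1.4(3.46) = 5.99 - 4.84 = 1.15
C3: 0.9(5.99) - 1.0(3.46) + 0.2(2.80) = 5.39 - 3.46 + 0.56 = 2.49
Combination 2 gives the minimum: 1.15 kip/ft.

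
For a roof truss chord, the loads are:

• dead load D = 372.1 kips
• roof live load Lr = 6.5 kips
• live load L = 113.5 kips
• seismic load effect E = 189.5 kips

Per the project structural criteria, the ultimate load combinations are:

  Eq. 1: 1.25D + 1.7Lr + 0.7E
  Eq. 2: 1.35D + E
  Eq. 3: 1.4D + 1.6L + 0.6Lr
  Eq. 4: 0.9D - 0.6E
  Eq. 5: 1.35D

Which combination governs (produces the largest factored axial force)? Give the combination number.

Eq. 1: 1.25(372.1) + 1.7(6.5) + 0.7(189.5) = 608.8
Eq. 2: 1.35(372.1) + 1.0(189.5) = 691.8
Eq. 3: 1.4(372.1) + 1.6(113.5) + 0.6(6.5) = 706.4
Eq. 4: 0.9(372.1) - 0.6(189.5) = 221.2
Eq. 5: 1.35(372.1) = 502.3
The largest value is 706.4 kips from combination 3.

Combination 3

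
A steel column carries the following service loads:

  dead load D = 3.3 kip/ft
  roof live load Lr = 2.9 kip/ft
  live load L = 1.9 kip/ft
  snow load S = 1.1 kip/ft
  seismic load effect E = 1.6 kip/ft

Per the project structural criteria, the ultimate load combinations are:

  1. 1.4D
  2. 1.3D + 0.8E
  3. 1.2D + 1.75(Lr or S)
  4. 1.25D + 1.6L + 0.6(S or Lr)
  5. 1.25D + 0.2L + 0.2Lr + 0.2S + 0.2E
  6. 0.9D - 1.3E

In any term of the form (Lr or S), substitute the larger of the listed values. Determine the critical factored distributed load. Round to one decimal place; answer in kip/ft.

(Lr or S) → Lr = 2.9 kip/ft; (S or Lr) → Lr = 2.9 kip/ft.
1. 1.4(3.3) = 4.6
2. 1.3(3.3) + 0.8(1.6) = 4.3 + 1.3 = 5.6
3. 1.2(3.3) + 1.75(2.9) = 9.0
4. 1.25(3.3) + 1.6(1.9) + 0.6(2.9) = 8.9
5. 1.25(3.3) + 0.2(1.9) + 0.2(2.9) + 0.2(1.1) + 0.2(1.6) = 4.1 + 0.4 + 0.6 + 0.2 + 0.3 = 5.6
6. 0.9(3.3) - 1.3(1.6) = 3.0 - 2.1 = 0.9
The controlling combination is 3, giving 9.0 kip/ft.

9.0 kip/ft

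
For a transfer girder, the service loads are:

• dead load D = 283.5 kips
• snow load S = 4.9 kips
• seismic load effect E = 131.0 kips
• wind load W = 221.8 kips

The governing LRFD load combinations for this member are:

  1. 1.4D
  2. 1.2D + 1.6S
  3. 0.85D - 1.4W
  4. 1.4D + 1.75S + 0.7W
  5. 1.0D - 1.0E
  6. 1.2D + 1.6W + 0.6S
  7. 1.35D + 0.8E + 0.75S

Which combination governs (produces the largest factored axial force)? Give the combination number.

Combination 6

1. 1.4(283.5) = 396.9
2. 1.2(283.5) + 1.6(4.9) = 348.0
3. 0.85(283.5) - 1.4(221.8) = -69.5
4. 1.4(283.5) + 1.75(4.9) + 0.7(221.8) = 560.7
5. 1.0(283.5) - 1.0(131.0) = 152.5
6. 1.2(283.5) + 1.6(221.8) + 0.6(4.9) = 698.0
7. 1.35(283.5) + 0.8(131.0) + 0.75(4.9) = 491.2
The largest value is 698.0 kips from combination 6.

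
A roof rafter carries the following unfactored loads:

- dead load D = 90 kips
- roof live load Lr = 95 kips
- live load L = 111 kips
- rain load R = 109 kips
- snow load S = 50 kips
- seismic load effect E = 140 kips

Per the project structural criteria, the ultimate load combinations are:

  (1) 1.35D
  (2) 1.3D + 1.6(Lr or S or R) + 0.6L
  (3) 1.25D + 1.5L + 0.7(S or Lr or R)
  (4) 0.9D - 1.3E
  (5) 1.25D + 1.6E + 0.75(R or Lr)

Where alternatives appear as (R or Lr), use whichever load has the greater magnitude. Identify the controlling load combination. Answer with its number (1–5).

(Lr or S or R) → R = 109 kips; (S or Lr or R) → R = 109 kips; (R or Lr) → R = 109 kips.
(1) 1.35(90) = 121.50
(2) 1.3(90) + 1.6(109) + 0.6(111) = 117.00 + 174.40 + 66.60 = 358.00
(3) 1.25(90) + 1.5(111) + 0.7(109) = 112.50 + 166.50 + 76.30 = 355.30
(4) 0.9(90) - 1.3(140) = 81.00 - 182.00 = -101.00
(5) 1.25(90) + 1.6(140) + 0.75(109) = 112.50 + 224.00 + 81.75 = 418.25
The largest value is 418.25 kips from combination 5.

Combination 5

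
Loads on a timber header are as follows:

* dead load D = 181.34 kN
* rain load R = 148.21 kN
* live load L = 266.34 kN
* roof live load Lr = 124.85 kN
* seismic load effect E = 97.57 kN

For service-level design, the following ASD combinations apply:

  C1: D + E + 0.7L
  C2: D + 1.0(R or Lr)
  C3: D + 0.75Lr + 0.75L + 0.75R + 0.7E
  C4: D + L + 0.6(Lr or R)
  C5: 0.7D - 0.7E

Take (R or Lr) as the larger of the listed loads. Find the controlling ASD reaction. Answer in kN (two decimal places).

654.19 kN

(R or Lr) → R = 148.21 kN; (Lr or R) → R = 148.21 kN.
C1: 1.0(181.34) + 1.0(97.57) + 0.7(266.34) = 181.34 + 97.57 + 186.44 = 465.35
C2: 1.0(181.34) + 1.0(148.21) = 181.34 + 148.21 = 329.55
C3: 1.0(181.34) + 0.75(124.85) + 0.75(266.34) + 0.75(148.21) + 0.7(97.57) = 654.19
C4: 1.0(181.34) + 1.0(266.34) + 0.6(148.21) = 181.34 + 266.34 + 88.93 = 536.61
C5: 0.7(181.34) - 0.7(97.57) = 126.94 - 68.30 = 58.64
Combination 3 governs: V = 654.19 kN.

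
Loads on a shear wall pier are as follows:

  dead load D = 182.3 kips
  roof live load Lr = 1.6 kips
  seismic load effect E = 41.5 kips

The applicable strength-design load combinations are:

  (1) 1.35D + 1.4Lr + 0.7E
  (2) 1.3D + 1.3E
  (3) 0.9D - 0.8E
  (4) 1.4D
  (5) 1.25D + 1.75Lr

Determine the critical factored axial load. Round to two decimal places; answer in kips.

290.94 kips

(1) 1.35(182.3) + 1.4(1.6) + 0.7(41.5) = 277.40
(2) 1.3(182.3) + 1.3(41.5) = 290.94
(3) 0.9(182.3) - 0.8(41.5) = 130.87
(4) 1.4(182.3) = 255.22
(5) 1.25(182.3) + 1.75(1.6) = 230.68
The controlling combination is 2, giving 290.94 kips.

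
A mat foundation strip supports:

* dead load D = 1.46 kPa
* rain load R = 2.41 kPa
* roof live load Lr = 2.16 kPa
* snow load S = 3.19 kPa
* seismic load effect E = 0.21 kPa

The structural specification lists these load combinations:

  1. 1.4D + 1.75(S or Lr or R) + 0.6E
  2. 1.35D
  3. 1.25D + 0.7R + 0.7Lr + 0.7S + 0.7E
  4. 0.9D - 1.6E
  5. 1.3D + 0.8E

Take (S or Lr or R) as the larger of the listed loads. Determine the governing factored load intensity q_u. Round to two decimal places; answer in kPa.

(S or Lr or R) → S = 3.19 kPa.
1. 1.4(1.46) + 1.75(3.19) + 0.6(0.21) = 2.04 + 5.58 + 0.13 = 7.75
2. 1.35(1.46) = 1.97
3. 1.25(1.46) + 0.7(2.41) + 0.7(2.16) + 0.7(3.19) + 0.7(0.21) = 7.40
4. 0.9(1.46) - 1.6(0.21) = 0.98
5. 1.3(1.46) + 0.8(0.21) = 1.90 + 0.17 = 2.07
Maximum is from combination 1.

7.75 kPa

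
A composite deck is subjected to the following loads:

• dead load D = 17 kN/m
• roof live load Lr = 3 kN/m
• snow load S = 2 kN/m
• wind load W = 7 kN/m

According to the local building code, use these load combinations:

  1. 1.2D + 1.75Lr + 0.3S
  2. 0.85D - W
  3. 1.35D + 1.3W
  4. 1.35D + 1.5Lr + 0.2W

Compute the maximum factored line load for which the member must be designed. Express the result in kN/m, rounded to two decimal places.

32.05 kN/m

1. 1.2(17) + 1.75(3) + 0.3(2) = 20.40 + 5.25 + 0.60 = 26.25
2. 0.85(17) - 1.0(7) = 14.45 - 7.00 = 7.45
3. 1.35(17) + 1.3(7) = 22.95 + 9.10 = 32.05
4. 1.35(17) + 1.5(3) + 0.2(7) = 22.95 + 4.50 + 1.40 = 28.85
Combination 3 governs: w_u = 32.05 kN/m.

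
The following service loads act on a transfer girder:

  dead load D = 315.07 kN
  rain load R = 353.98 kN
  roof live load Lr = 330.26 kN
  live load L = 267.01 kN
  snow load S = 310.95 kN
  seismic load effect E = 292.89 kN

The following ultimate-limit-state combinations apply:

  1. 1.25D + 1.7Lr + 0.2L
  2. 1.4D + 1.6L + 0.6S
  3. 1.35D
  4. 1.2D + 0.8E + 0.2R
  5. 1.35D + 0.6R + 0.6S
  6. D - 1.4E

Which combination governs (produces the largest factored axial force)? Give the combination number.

Combination 2

1. 1.25(315.07) + 1.7(330.26) + 0.2(267.01) = 393.84 + 561.44 + 53.40 = 1008.68
2. 1.4(315.07) + 1.6(267.01) + 0.6(310.95) = 1054.88
3. 1.35(315.07) = 425.34
4. 1.2(315.07) + 0.8(292.89) + 0.2(353.98) = 378.08 + 234.31 + 70.80 = 683.19
5. 1.35(315.07) + 0.6(353.98) + 0.6(310.95) = 425.34 + 212.39 + 186.57 = 824.30
6. 1.0(315.07) - 1.4(292.89) = 315.07 - 410.05 = -94.98
The largest value is 1054.88 kN from combination 2.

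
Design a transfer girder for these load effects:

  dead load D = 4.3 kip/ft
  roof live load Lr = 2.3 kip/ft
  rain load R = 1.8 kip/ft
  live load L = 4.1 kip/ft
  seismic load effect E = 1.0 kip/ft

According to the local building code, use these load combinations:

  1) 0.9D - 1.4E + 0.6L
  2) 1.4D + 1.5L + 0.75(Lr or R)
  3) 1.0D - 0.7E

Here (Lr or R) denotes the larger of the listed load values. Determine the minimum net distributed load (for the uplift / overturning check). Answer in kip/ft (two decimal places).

3.60 kip/ft

(Lr or R) → Lr = 2.3 kip/ft.
1) 0.9(4.3) - 1.4(1.0) + 0.6(4.1) = 3.87 - 1.40 + 2.46 = 4.93
2) 1.4(4.3) + 1.5(4.1) + 0.75(2.3) = 6.02 + 6.15 + 1.73 = 13.90
3) 1.0(4.3) - 0.7(1.0) = 4.30 - 0.70 = 3.60
Combination 3 gives the minimum: 3.60 kip/ft.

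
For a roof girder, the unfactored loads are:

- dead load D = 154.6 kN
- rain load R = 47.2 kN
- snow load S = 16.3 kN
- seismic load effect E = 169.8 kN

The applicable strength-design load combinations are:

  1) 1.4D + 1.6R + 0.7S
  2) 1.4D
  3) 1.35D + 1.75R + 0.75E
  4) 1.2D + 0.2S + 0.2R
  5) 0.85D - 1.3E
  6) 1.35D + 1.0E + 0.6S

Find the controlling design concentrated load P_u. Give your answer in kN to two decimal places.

1) 1.4(154.6) + 1.6(47.2) + 0.7(16.3) = 216.44 + 75.52 + 11.41 = 303.37
2) 1.4(154.6) = 216.44
3) 1.35(154.6) + 1.75(47.2) + 0.75(169.8) = 208.71 + 82.60 + 127.35 = 418.66
4) 1.2(154.6) + 0.2(16.3) + 0.2(47.2) = 185.52 + 3.26 + 9.44 = 198.22
5) 0.85(154.6) - 1.3(169.8) = 131.41 - 220.74 = -89.33
6) 1.35(154.6) + 1.0(169.8) + 0.6(16.3) = 208.71 + 169.80 + 9.78 = 388.29
Maximum is from combination 3.

418.66 kN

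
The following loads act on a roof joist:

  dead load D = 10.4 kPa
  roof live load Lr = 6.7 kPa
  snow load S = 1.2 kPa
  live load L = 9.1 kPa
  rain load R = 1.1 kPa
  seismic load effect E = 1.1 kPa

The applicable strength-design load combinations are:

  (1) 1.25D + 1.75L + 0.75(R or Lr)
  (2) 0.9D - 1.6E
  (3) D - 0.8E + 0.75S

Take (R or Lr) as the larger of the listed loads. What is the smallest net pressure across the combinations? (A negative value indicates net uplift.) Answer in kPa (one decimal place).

7.6 kPa

(R or Lr) → Lr = 6.7 kPa.
(1) 1.25(10.4) + 1.75(9.1) + 0.75(6.7) = 34.0
(2) 0.9(10.4) - 1.6(1.1) = 9.4 - 1.8 = 7.6
(3) 1.0(10.4) - 0.8(1.1) + 0.75(1.2) = 10.4 - 0.9 + 0.9 = 10.4
Combination 2 gives the minimum: 7.6 kPa.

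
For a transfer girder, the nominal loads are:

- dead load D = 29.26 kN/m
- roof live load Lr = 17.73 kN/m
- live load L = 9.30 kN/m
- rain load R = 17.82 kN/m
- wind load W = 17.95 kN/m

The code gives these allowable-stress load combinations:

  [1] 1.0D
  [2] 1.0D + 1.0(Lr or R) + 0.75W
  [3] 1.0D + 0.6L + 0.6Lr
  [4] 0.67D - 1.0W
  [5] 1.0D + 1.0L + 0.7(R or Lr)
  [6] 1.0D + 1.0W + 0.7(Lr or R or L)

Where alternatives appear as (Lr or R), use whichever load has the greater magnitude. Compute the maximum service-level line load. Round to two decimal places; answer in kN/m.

(Lr or R) → R = 17.82 kN/m; (R or Lr) → R = 17.82 kN/m; (Lr or R or L) → R = 17.82 kN/m.
[1] 1.0(29.26) = 29.26
[2] 1.0(29.26) + 1.0(17.82) + 0.75(17.95) = 29.26 + 17.82 + 13.46 = 60.54
[3] 1.0(29.26) + 0.6(9.30) + 0.6(17.73) = 29.26 + 5.58 + 10.64 = 45.48
[4] 0.67(29.26) - 1.0(17.95) = 19.60 - 17.95 = 1.65
[5] 1.0(29.26) + 1.0(9.30) + 0.7(17.82) = 29.26 + 9.30 + 12.47 = 51.03
[6] 1.0(29.26) + 1.0(17.95) + 0.7(17.82) = 29.26 + 17.95 + 12.47 = 59.68
Combination 2 governs: w = 60.54 kN/m.

60.54 kN/m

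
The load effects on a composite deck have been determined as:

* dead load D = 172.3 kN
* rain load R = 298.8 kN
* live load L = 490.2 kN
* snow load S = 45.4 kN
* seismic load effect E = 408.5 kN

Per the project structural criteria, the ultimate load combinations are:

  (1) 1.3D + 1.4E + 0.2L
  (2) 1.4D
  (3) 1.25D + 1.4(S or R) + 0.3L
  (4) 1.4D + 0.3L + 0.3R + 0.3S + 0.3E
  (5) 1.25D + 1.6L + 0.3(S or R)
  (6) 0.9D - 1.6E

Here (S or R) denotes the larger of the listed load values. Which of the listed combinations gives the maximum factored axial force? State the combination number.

(S or R) → R = 298.8 kN.
(1) 1.3(172.3) + 1.4(408.5) + 0.2(490.2) = 893.93
(2) 1.4(172.3) = 241.22
(3) 1.25(172.3) + 1.4(298.8) + 0.3(490.2) = 780.76
(4) 1.4(172.3) + 0.3(490.2) + 0.3(298.8) + 0.3(45.4) + 0.3(408.5) = 614.09
(5) 1.25(172.3) + 1.6(490.2) + 0.3(298.8) = 1089.34
(6) 0.9(172.3) - 1.6(408.5) = -498.53
The largest value is 1089.34 kN from combination 5.

Combination 5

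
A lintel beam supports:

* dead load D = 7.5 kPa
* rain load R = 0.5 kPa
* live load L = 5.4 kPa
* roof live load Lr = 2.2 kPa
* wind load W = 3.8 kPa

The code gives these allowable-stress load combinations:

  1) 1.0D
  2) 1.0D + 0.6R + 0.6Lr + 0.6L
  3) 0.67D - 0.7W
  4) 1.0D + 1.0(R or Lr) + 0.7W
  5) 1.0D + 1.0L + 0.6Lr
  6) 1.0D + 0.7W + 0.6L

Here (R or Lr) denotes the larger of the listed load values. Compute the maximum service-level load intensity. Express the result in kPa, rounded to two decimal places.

14.22 kPa

(R or Lr) → Lr = 2.2 kPa.
1) 1.0(7.5) = 7.50
2) 1.0(7.5) + 0.6(0.5) + 0.6(2.2) + 0.6(5.4) = 7.50 + 0.30 + 1.32 + 3.24 = 12.36
3) 0.67(7.5) - 0.7(3.8) = 5.03 - 2.66 = 2.37
4) 1.0(7.5) + 1.0(2.2) + 0.7(3.8) = 7.50 + 2.20 + 2.66 = 12.36
5) 1.0(7.5) + 1.0(5.4) + 0.6(2.2) = 7.50 + 5.40 + 1.32 = 14.22
6) 1.0(7.5) + 0.7(3.8) + 0.6(5.4) = 7.50 + 2.66 + 3.24 = 13.40
Combination 5 governs: q = 14.22 kPa.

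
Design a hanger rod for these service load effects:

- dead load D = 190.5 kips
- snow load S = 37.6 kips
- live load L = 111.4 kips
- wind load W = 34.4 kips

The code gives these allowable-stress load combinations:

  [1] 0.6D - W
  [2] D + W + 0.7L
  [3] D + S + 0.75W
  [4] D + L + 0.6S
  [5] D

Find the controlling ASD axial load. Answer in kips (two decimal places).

[1] 0.6(190.5) - 1.0(34.4) = 114.30 - 34.40 = 79.90
[2] 1.0(190.5) + 1.0(34.4) + 0.7(111.4) = 190.50 + 34.40 + 77.98 = 302.88
[3] 1.0(190.5) + 1.0(37.6) + 0.75(34.4) = 190.50 + 37.60 + 25.80 = 253.90
[4] 1.0(190.5) + 1.0(111.4) + 0.6(37.6) = 190.50 + 111.40 + 22.56 = 324.46
[5] 1.0(190.5) = 190.50
The controlling combination is 4, giving 324.46 kips.

324.46 kips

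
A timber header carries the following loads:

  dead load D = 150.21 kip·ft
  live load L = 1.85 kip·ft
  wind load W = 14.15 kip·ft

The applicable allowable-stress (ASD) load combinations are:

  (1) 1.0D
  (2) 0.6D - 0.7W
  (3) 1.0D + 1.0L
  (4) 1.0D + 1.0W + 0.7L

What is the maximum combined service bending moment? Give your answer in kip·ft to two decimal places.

165.66 kip·ft

(1) 1.0(150.21) = 150.21
(2) 0.6(150.21) - 0.7(14.15) = 90.13 - 9.91 = 80.22
(3) 1.0(150.21) + 1.0(1.85) = 150.21 + 1.85 = 152.06
(4) 1.0(150.21) + 1.0(14.15) + 0.7(1.85) = 150.21 + 14.15 + 1.30 = 165.66
Maximum is from combination 4.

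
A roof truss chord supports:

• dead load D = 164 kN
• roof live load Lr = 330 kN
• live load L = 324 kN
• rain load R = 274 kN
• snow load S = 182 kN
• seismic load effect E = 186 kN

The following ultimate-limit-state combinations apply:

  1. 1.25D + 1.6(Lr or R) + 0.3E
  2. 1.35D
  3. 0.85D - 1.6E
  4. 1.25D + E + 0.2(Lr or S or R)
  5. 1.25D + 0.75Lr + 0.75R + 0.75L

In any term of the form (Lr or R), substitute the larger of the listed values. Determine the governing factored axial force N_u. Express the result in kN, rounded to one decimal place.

(Lr or R) → Lr = 330 kN; (Lr or S or R) → Lr = 330 kN.
1. 1.25(164) + 1.6(330) + 0.3(186) = 205.0 + 528.0 + 55.8 = 788.8
2. 1.35(164) = 221.4
3. 0.85(164) - 1.6(186) = 139.4 - 297.6 = -158.2
4. 1.25(164) + 1.0(186) + 0.2(330) = 205.0 + 186.0 + 66.0 = 457.0
5. 1.25(164) + 0.75(330) + 0.75(274) + 0.75(324) = 205.0 + 247.5 + 205.5 + 243.0 = 901.0
Maximum is from combination 5.

901.0 kN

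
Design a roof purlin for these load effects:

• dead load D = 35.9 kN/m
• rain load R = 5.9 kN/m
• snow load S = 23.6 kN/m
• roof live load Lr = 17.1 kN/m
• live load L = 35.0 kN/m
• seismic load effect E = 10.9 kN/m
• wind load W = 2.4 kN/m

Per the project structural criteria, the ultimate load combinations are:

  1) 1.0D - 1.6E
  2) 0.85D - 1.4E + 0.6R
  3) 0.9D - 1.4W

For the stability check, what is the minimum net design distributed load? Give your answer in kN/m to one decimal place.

1) 1.0(35.9) - 1.6(10.9) = 35.9 - 17.4 = 18.5
2) 0.85(35.9) - 1.4(10.9) + 0.6(5.9) = 18.8
3) 0.9(35.9) - 1.4(2.4) = 29.0
Combination 1 gives the minimum: 18.5 kN/m.

18.5 kN/m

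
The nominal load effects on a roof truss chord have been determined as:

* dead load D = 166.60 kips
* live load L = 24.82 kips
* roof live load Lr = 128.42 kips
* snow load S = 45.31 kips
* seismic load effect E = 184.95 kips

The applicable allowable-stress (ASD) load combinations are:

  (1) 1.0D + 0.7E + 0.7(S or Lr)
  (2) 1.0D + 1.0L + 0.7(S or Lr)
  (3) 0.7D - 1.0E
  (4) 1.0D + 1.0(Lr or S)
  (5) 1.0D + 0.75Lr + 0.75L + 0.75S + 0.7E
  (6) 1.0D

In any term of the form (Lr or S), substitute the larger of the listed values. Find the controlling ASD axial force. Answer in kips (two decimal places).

444.98 kips

(S or Lr) → Lr = 128.42 kips; (Lr or S) → Lr = 128.42 kips.
(1) 1.0(166.60) + 0.7(184.95) + 0.7(128.42) = 166.60 + 129.47 + 89.89 = 385.96
(2) 1.0(166.60) + 1.0(24.82) + 0.7(128.42) = 166.60 + 24.82 + 89.89 = 281.31
(3) 0.7(166.60) - 1.0(184.95) = 116.62 - 184.95 = -68.33
(4) 1.0(166.60) + 1.0(128.42) = 166.60 + 128.42 = 295.02
(5) 1.0(166.60) + 0.75(128.42) + 0.75(24.82) + 0.75(45.31) + 0.7(184.95) = 444.98
(6) 1.0(166.60) = 166.60
Maximum is from combination 5.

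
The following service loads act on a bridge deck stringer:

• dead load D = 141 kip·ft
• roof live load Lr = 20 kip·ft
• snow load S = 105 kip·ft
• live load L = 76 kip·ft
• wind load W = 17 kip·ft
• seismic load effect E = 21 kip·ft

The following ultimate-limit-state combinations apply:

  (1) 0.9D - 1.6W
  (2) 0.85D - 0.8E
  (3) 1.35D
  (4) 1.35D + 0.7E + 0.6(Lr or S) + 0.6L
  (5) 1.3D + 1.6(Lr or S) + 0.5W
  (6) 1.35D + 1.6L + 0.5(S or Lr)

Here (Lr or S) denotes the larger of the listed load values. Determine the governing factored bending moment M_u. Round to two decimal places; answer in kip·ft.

(Lr or S) → S = 105 kip·ft; (S or Lr) → S = 105 kip·ft.
(1) 0.9(141) - 1.6(17) = 99.70
(2) 0.85(141) - 0.8(21) = 103.05
(3) 1.35(141) = 190.35
(4) 1.35(141) + 0.7(21) + 0.6(105) + 0.6(76) = 313.65
(5) 1.3(141) + 1.6(105) + 0.5(17) = 359.80
(6) 1.35(141) + 1.6(76) + 0.5(105) = 364.45
Combination 6 governs: M_u = 364.45 kip·ft.

364.45 kip·ft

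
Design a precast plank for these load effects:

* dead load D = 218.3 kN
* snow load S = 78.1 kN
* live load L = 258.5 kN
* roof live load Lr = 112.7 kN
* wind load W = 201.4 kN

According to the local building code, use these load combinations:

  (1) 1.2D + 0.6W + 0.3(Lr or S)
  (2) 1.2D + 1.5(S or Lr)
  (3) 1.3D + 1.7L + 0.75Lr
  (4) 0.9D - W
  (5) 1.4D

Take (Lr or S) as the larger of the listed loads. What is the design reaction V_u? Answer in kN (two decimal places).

(Lr or S) → Lr = 112.7 kN; (S or Lr) → Lr = 112.7 kN.
(1) 1.2(218.3) + 0.6(201.4) + 0.3(112.7) = 261.96 + 120.84 + 33.81 = 416.61
(2) 1.2(218.3) + 1.5(112.7) = 261.96 + 169.05 = 431.01
(3) 1.3(218.3) + 1.7(258.5) + 0.75(112.7) = 283.79 + 439.45 + 84.53 = 807.77
(4) 0.9(218.3) - 1.0(201.4) = 196.47 - 201.40 = -4.93
(5) 1.4(218.3) = 305.62
Combination 3 governs: V_u = 807.77 kN.

807.77 kN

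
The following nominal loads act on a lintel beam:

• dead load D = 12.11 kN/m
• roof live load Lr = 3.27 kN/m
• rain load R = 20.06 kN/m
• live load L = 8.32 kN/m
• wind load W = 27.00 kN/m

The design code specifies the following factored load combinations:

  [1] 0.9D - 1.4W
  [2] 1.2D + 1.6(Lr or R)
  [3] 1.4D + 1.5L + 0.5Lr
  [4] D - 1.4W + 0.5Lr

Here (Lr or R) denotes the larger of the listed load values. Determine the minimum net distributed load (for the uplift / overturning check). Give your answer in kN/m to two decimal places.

(Lr or R) → R = 20.06 kN/m.
[1] 0.9(12.11) - 1.4(27.00) = -26.90
[2] 1.2(12.11) + 1.6(20.06) = 46.63
[3] 1.4(12.11) + 1.5(8.32) + 0.5(3.27) = 31.07
[4] 1.0(12.11) - 1.4(27.00) + 0.5(3.27) = -24.06
Combination 1 gives the minimum: -26.90 kN/m.

-26.90 kN/m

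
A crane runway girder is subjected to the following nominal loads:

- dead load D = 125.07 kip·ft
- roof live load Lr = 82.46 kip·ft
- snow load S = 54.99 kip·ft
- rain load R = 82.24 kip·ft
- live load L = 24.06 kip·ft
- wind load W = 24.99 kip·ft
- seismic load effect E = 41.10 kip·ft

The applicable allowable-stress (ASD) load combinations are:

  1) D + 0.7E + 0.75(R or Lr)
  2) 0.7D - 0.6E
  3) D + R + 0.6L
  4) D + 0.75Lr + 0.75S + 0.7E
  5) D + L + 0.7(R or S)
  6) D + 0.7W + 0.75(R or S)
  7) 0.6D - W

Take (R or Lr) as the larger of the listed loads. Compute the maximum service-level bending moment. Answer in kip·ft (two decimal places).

256.93 kip·ft

(R or Lr) → Lr = 82.46 kip·ft; (R or S) → R = 82.24 kip·ft.
1) 1.0(125.07) + 0.7(41.10) + 0.75(82.46) = 125.07 + 28.77 + 61.85 = 215.69
2) 0.7(125.07) - 0.6(41.10) = 87.55 - 24.66 = 62.89
3) 1.0(125.07) + 1.0(82.24) + 0.6(24.06) = 125.07 + 82.24 + 14.44 = 221.75
4) 1.0(125.07) + 0.75(82.46) + 0.75(54.99) + 0.7(41.10) = 125.07 + 61.85 + 41.24 + 28.77 = 256.93
5) 1.0(125.07) + 1.0(24.06) + 0.7(82.24) = 125.07 + 24.06 + 57.57 = 206.70
6) 1.0(125.07) + 0.7(24.99) + 0.75(82.24) = 125.07 + 17.49 + 61.68 = 204.24
7) 0.6(125.07) - 1.0(24.99) = 75.04 - 24.99 = 50.05
Maximum is from combination 4.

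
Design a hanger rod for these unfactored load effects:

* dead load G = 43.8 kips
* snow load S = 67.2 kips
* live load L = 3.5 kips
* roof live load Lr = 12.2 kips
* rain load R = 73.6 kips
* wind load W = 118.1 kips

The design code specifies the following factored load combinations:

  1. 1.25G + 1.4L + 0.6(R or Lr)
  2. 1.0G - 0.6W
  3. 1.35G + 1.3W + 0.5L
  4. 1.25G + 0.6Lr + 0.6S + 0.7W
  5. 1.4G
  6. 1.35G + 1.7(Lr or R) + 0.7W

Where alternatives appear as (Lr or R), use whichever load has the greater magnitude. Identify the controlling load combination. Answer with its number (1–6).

Combination 6

(R or Lr) → R = 73.6 kips; (Lr or R) → R = 73.6 kips.
1. 1.25(43.8) + 1.4(3.5) + 0.6(73.6) = 103.8
2. 1.0(43.8) - 0.6(118.1) = -27.1
3. 1.35(43.8) + 1.3(118.1) + 0.5(3.5) = 214.4
4. 1.25(43.8) + 0.6(12.2) + 0.6(67.2) + 0.7(118.1) = 185.1
5. 1.4(43.8) = 61.3
6. 1.35(43.8) + 1.7(73.6) + 0.7(118.1) = 266.9
The largest value is 266.9 kips from combination 6.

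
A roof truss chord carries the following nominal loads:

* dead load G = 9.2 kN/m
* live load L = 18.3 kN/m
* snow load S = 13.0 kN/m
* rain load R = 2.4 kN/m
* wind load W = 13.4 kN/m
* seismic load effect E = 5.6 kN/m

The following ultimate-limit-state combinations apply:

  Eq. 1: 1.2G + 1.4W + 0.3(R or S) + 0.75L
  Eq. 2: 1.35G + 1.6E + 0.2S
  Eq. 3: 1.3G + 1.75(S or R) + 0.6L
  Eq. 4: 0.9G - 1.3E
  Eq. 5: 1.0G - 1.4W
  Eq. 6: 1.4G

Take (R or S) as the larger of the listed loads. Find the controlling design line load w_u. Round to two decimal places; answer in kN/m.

47.43 kN/m

(R or S) → S = 13.0 kN/m; (S or R) → S = 13.0 kN/m.
Eq. 1: 1.2(9.2) + 1.4(13.4) + 0.3(13.0) + 0.75(18.3) = 11.04 + 18.76 + 3.90 + 13.73 = 47.43
Eq. 2: 1.35(9.2) + 1.6(5.6) + 0.2(13.0) = 12.42 + 8.96 + 2.60 = 23.98
Eq. 3: 1.3(9.2) + 1.75(13.0) + 0.6(18.3) = 11.96 + 22.75 + 10.98 = 45.69
Eq. 4: 0.9(9.2) - 1.3(5.6) = 8.28 - 7.28 = 1.00
Eq. 5: 1.0(9.2) - 1.4(13.4) = 9.20 - 18.76 = -9.56
Eq. 6: 1.4(9.2) = 12.88
The controlling combination is 1, giving 47.43 kN/m.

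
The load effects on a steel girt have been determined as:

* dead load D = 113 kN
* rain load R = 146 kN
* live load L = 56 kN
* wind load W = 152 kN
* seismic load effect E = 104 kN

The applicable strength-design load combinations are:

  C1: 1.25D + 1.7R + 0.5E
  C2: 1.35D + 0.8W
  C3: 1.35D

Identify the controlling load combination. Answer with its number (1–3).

C1: 1.25(113) + 1.7(146) + 0.5(104) = 441.45
C2: 1.35(113) + 0.8(152) = 274.15
C3: 1.35(113) = 152.55
The largest value is 441.45 kN from combination 1.

Combination 1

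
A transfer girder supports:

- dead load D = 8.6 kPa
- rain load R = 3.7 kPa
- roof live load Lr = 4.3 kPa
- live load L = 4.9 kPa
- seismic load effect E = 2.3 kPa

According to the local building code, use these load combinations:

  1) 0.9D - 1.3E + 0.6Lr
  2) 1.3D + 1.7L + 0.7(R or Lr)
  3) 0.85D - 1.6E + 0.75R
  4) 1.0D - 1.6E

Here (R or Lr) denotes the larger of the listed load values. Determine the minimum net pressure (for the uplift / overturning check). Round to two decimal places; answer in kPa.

4.92 kPa

(R or Lr) → Lr = 4.3 kPa.
1) 0.9(8.6) - 1.3(2.3) + 0.6(4.3) = 7.74 - 2.99 + 2.58 = 7.33
2) 1.3(8.6) + 1.7(4.9) + 0.7(4.3) = 11.18 + 8.33 + 3.01 = 22.52
3) 0.85(8.6) - 1.6(2.3) + 0.75(3.7) = 7.31 - 3.68 + 2.78 = 6.41
4) 1.0(8.6) - 1.6(2.3) = 8.60 - 3.68 = 4.92
Combination 4 gives the minimum: 4.92 kPa.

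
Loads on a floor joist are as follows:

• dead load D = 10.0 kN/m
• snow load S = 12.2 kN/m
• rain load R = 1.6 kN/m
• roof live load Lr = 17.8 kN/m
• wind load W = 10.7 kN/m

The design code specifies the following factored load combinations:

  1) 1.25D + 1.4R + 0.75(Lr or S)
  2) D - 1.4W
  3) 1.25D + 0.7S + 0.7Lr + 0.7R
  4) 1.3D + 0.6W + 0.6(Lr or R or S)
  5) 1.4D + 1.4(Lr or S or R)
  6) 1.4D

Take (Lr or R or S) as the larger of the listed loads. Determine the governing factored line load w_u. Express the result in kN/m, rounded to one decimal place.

(Lr or S) → Lr = 17.8 kN/m; (Lr or R or S) → Lr = 17.8 kN/m; (Lr or S or R) → Lr = 17.8 kN/m.
1) 1.25(10.0) + 1.4(1.6) + 0.75(17.8) = 12.5 + 2.2 + 13.4 = 28.1
2) 1.0(10.0) - 1.4(10.7) = 10.0 - 15.0 = -5.0
3) 1.25(10.0) + 0.7(12.2) + 0.7(17.8) + 0.7(1.6) = 12.5 + 8.5 + 12.5 + 1.1 = 34.6
4) 1.3(10.0) + 0.6(10.7) + 0.6(17.8) = 13.0 + 6.4 + 10.7 = 30.1
5) 1.4(10.0) + 1.4(17.8) = 14.0 + 24.9 = 38.9
6) 1.4(10.0) = 14.0
The controlling combination is 5, giving 38.9 kN/m.

38.9 kN/m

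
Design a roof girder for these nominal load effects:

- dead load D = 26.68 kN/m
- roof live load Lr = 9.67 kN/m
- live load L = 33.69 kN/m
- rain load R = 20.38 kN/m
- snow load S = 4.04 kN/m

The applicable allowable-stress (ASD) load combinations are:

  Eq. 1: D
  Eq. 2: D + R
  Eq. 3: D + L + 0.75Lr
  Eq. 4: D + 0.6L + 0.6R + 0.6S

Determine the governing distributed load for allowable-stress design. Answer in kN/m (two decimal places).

67.62 kN/m

Eq. 1: 1.0(26.68) = 26.68
Eq. 2: 1.0(26.68) + 1.0(20.38) = 47.06
Eq. 3: 1.0(26.68) + 1.0(33.69) + 0.75(9.67) = 67.62
Eq. 4: 1.0(26.68) + 0.6(33.69) + 0.6(20.38) + 0.6(4.04) = 61.55
The controlling combination is 3, giving 67.62 kN/m.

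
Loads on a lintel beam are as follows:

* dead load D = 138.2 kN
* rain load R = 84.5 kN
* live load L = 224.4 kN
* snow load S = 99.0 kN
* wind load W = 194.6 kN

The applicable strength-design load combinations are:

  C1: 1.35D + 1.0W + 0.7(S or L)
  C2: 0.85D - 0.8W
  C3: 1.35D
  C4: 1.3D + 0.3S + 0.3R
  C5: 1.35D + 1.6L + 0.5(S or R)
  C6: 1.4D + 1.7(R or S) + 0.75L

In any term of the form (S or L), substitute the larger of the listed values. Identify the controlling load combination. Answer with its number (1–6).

Combination 5

(S or L) → L = 224.4 kN; (S or R) → S = 99.0 kN; (R or S) → S = 99.0 kN.
C1: 1.35(138.2) + 1.0(194.6) + 0.7(224.4) = 186.57 + 194.60 + 157.08 = 538.25
C2: 0.85(138.2) - 0.8(194.6) = 117.47 - 155.68 = -38.21
C3: 1.35(138.2) = 186.57
C4: 1.3(138.2) + 0.3(99.0) + 0.3(84.5) = 179.66 + 29.70 + 25.35 = 234.71
C5: 1.35(138.2) + 1.6(224.4) + 0.5(99.0) = 186.57 + 359.04 + 49.50 = 595.11
C6: 1.4(138.2) + 1.7(99.0) + 0.75(224.4) = 193.48 + 168.30 + 168.30 = 530.08
The largest value is 595.11 kN from combination 5.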